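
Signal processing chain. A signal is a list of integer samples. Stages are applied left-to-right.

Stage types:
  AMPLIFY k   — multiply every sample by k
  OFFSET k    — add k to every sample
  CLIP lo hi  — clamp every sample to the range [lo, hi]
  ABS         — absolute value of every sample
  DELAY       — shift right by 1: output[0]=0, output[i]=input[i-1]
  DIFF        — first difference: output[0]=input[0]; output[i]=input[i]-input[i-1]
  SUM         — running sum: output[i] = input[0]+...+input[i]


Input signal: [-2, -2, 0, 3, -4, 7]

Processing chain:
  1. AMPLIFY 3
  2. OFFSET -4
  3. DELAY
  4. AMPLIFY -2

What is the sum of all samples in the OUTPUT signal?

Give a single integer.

Input: [-2, -2, 0, 3, -4, 7]
Stage 1 (AMPLIFY 3): -2*3=-6, -2*3=-6, 0*3=0, 3*3=9, -4*3=-12, 7*3=21 -> [-6, -6, 0, 9, -12, 21]
Stage 2 (OFFSET -4): -6+-4=-10, -6+-4=-10, 0+-4=-4, 9+-4=5, -12+-4=-16, 21+-4=17 -> [-10, -10, -4, 5, -16, 17]
Stage 3 (DELAY): [0, -10, -10, -4, 5, -16] = [0, -10, -10, -4, 5, -16] -> [0, -10, -10, -4, 5, -16]
Stage 4 (AMPLIFY -2): 0*-2=0, -10*-2=20, -10*-2=20, -4*-2=8, 5*-2=-10, -16*-2=32 -> [0, 20, 20, 8, -10, 32]
Output sum: 70

Answer: 70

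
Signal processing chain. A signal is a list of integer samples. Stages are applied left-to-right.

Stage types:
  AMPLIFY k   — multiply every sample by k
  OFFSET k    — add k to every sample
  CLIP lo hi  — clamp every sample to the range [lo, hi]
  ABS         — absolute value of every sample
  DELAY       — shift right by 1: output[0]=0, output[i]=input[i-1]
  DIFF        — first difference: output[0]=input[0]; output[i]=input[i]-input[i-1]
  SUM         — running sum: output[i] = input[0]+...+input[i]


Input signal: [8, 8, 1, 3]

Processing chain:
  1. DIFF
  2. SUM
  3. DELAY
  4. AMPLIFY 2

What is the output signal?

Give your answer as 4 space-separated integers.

Input: [8, 8, 1, 3]
Stage 1 (DIFF): s[0]=8, 8-8=0, 1-8=-7, 3-1=2 -> [8, 0, -7, 2]
Stage 2 (SUM): sum[0..0]=8, sum[0..1]=8, sum[0..2]=1, sum[0..3]=3 -> [8, 8, 1, 3]
Stage 3 (DELAY): [0, 8, 8, 1] = [0, 8, 8, 1] -> [0, 8, 8, 1]
Stage 4 (AMPLIFY 2): 0*2=0, 8*2=16, 8*2=16, 1*2=2 -> [0, 16, 16, 2]

Answer: 0 16 16 2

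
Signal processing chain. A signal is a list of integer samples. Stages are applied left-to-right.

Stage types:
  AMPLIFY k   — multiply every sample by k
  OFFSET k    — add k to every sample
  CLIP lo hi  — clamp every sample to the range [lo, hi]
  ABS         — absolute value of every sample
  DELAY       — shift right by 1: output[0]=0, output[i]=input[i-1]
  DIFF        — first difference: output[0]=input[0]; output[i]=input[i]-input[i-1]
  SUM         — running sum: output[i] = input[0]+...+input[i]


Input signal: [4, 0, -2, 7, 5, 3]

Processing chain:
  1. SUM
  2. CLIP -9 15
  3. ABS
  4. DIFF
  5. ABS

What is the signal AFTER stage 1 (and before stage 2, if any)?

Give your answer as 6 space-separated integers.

Answer: 4 4 2 9 14 17

Derivation:
Input: [4, 0, -2, 7, 5, 3]
Stage 1 (SUM): sum[0..0]=4, sum[0..1]=4, sum[0..2]=2, sum[0..3]=9, sum[0..4]=14, sum[0..5]=17 -> [4, 4, 2, 9, 14, 17]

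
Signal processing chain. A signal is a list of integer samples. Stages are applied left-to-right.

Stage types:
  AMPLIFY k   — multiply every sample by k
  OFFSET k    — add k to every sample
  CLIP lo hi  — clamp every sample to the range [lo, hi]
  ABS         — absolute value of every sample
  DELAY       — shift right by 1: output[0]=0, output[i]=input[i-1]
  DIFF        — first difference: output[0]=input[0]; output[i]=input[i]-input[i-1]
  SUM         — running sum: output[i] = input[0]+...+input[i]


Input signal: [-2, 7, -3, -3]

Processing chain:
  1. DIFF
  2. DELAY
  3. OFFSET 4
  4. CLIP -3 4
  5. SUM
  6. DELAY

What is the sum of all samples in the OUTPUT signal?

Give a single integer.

Answer: 20

Derivation:
Input: [-2, 7, -3, -3]
Stage 1 (DIFF): s[0]=-2, 7--2=9, -3-7=-10, -3--3=0 -> [-2, 9, -10, 0]
Stage 2 (DELAY): [0, -2, 9, -10] = [0, -2, 9, -10] -> [0, -2, 9, -10]
Stage 3 (OFFSET 4): 0+4=4, -2+4=2, 9+4=13, -10+4=-6 -> [4, 2, 13, -6]
Stage 4 (CLIP -3 4): clip(4,-3,4)=4, clip(2,-3,4)=2, clip(13,-3,4)=4, clip(-6,-3,4)=-3 -> [4, 2, 4, -3]
Stage 5 (SUM): sum[0..0]=4, sum[0..1]=6, sum[0..2]=10, sum[0..3]=7 -> [4, 6, 10, 7]
Stage 6 (DELAY): [0, 4, 6, 10] = [0, 4, 6, 10] -> [0, 4, 6, 10]
Output sum: 20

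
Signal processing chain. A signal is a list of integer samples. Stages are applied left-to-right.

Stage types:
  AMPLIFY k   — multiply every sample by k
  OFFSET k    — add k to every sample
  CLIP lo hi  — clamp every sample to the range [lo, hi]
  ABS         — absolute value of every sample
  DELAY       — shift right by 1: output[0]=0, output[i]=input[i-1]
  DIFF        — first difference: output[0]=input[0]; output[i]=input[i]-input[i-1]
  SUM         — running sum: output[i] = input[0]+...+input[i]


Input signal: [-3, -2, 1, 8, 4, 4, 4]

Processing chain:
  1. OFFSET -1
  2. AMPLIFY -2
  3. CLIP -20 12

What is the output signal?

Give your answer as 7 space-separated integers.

Answer: 8 6 0 -14 -6 -6 -6

Derivation:
Input: [-3, -2, 1, 8, 4, 4, 4]
Stage 1 (OFFSET -1): -3+-1=-4, -2+-1=-3, 1+-1=0, 8+-1=7, 4+-1=3, 4+-1=3, 4+-1=3 -> [-4, -3, 0, 7, 3, 3, 3]
Stage 2 (AMPLIFY -2): -4*-2=8, -3*-2=6, 0*-2=0, 7*-2=-14, 3*-2=-6, 3*-2=-6, 3*-2=-6 -> [8, 6, 0, -14, -6, -6, -6]
Stage 3 (CLIP -20 12): clip(8,-20,12)=8, clip(6,-20,12)=6, clip(0,-20,12)=0, clip(-14,-20,12)=-14, clip(-6,-20,12)=-6, clip(-6,-20,12)=-6, clip(-6,-20,12)=-6 -> [8, 6, 0, -14, -6, -6, -6]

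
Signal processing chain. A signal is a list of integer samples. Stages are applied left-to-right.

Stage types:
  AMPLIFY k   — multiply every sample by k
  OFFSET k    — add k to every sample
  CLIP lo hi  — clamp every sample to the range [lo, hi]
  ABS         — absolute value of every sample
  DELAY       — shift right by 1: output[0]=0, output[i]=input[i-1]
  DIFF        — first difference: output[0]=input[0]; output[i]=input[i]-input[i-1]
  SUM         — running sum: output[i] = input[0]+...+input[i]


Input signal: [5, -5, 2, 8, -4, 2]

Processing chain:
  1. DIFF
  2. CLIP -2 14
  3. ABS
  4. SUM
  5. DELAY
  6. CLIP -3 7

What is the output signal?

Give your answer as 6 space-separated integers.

Input: [5, -5, 2, 8, -4, 2]
Stage 1 (DIFF): s[0]=5, -5-5=-10, 2--5=7, 8-2=6, -4-8=-12, 2--4=6 -> [5, -10, 7, 6, -12, 6]
Stage 2 (CLIP -2 14): clip(5,-2,14)=5, clip(-10,-2,14)=-2, clip(7,-2,14)=7, clip(6,-2,14)=6, clip(-12,-2,14)=-2, clip(6,-2,14)=6 -> [5, -2, 7, 6, -2, 6]
Stage 3 (ABS): |5|=5, |-2|=2, |7|=7, |6|=6, |-2|=2, |6|=6 -> [5, 2, 7, 6, 2, 6]
Stage 4 (SUM): sum[0..0]=5, sum[0..1]=7, sum[0..2]=14, sum[0..3]=20, sum[0..4]=22, sum[0..5]=28 -> [5, 7, 14, 20, 22, 28]
Stage 5 (DELAY): [0, 5, 7, 14, 20, 22] = [0, 5, 7, 14, 20, 22] -> [0, 5, 7, 14, 20, 22]
Stage 6 (CLIP -3 7): clip(0,-3,7)=0, clip(5,-3,7)=5, clip(7,-3,7)=7, clip(14,-3,7)=7, clip(20,-3,7)=7, clip(22,-3,7)=7 -> [0, 5, 7, 7, 7, 7]

Answer: 0 5 7 7 7 7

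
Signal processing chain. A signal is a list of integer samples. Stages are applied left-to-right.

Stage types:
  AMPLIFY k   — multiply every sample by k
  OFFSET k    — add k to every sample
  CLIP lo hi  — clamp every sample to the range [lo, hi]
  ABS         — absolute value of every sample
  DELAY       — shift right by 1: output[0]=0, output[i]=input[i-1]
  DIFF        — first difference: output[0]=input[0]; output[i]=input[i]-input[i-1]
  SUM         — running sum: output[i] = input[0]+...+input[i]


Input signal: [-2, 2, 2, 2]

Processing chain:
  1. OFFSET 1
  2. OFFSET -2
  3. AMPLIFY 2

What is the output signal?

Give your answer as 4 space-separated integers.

Answer: -6 2 2 2

Derivation:
Input: [-2, 2, 2, 2]
Stage 1 (OFFSET 1): -2+1=-1, 2+1=3, 2+1=3, 2+1=3 -> [-1, 3, 3, 3]
Stage 2 (OFFSET -2): -1+-2=-3, 3+-2=1, 3+-2=1, 3+-2=1 -> [-3, 1, 1, 1]
Stage 3 (AMPLIFY 2): -3*2=-6, 1*2=2, 1*2=2, 1*2=2 -> [-6, 2, 2, 2]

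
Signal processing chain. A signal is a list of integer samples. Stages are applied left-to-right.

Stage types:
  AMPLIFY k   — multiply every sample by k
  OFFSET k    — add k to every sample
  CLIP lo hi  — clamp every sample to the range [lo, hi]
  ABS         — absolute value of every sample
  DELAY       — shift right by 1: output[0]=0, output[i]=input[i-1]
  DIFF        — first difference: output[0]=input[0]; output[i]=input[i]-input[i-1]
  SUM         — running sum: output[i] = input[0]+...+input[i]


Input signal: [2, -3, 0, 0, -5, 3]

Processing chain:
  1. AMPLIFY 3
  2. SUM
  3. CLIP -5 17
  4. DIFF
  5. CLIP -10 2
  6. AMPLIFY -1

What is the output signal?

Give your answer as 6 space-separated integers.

Input: [2, -3, 0, 0, -5, 3]
Stage 1 (AMPLIFY 3): 2*3=6, -3*3=-9, 0*3=0, 0*3=0, -5*3=-15, 3*3=9 -> [6, -9, 0, 0, -15, 9]
Stage 2 (SUM): sum[0..0]=6, sum[0..1]=-3, sum[0..2]=-3, sum[0..3]=-3, sum[0..4]=-18, sum[0..5]=-9 -> [6, -3, -3, -3, -18, -9]
Stage 3 (CLIP -5 17): clip(6,-5,17)=6, clip(-3,-5,17)=-3, clip(-3,-5,17)=-3, clip(-3,-5,17)=-3, clip(-18,-5,17)=-5, clip(-9,-5,17)=-5 -> [6, -3, -3, -3, -5, -5]
Stage 4 (DIFF): s[0]=6, -3-6=-9, -3--3=0, -3--3=0, -5--3=-2, -5--5=0 -> [6, -9, 0, 0, -2, 0]
Stage 5 (CLIP -10 2): clip(6,-10,2)=2, clip(-9,-10,2)=-9, clip(0,-10,2)=0, clip(0,-10,2)=0, clip(-2,-10,2)=-2, clip(0,-10,2)=0 -> [2, -9, 0, 0, -2, 0]
Stage 6 (AMPLIFY -1): 2*-1=-2, -9*-1=9, 0*-1=0, 0*-1=0, -2*-1=2, 0*-1=0 -> [-2, 9, 0, 0, 2, 0]

Answer: -2 9 0 0 2 0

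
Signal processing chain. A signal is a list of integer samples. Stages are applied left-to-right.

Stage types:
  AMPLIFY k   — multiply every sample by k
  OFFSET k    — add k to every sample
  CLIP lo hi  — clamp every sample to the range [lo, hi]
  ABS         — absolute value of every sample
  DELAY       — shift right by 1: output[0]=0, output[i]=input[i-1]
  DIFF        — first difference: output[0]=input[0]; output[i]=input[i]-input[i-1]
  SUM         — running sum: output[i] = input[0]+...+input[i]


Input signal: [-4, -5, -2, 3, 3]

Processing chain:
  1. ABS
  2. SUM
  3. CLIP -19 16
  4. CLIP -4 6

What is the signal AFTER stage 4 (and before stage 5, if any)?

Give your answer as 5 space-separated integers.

Answer: 4 6 6 6 6

Derivation:
Input: [-4, -5, -2, 3, 3]
Stage 1 (ABS): |-4|=4, |-5|=5, |-2|=2, |3|=3, |3|=3 -> [4, 5, 2, 3, 3]
Stage 2 (SUM): sum[0..0]=4, sum[0..1]=9, sum[0..2]=11, sum[0..3]=14, sum[0..4]=17 -> [4, 9, 11, 14, 17]
Stage 3 (CLIP -19 16): clip(4,-19,16)=4, clip(9,-19,16)=9, clip(11,-19,16)=11, clip(14,-19,16)=14, clip(17,-19,16)=16 -> [4, 9, 11, 14, 16]
Stage 4 (CLIP -4 6): clip(4,-4,6)=4, clip(9,-4,6)=6, clip(11,-4,6)=6, clip(14,-4,6)=6, clip(16,-4,6)=6 -> [4, 6, 6, 6, 6]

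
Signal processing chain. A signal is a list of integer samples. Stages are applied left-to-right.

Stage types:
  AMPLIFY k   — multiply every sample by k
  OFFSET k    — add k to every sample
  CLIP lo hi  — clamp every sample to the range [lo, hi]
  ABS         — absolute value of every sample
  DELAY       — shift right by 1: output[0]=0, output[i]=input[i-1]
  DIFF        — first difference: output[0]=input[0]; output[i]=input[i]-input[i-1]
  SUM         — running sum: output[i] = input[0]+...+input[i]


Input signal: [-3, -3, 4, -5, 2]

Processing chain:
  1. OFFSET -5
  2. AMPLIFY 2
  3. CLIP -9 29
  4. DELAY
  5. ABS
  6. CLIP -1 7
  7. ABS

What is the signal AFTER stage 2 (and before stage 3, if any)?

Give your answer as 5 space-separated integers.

Input: [-3, -3, 4, -5, 2]
Stage 1 (OFFSET -5): -3+-5=-8, -3+-5=-8, 4+-5=-1, -5+-5=-10, 2+-5=-3 -> [-8, -8, -1, -10, -3]
Stage 2 (AMPLIFY 2): -8*2=-16, -8*2=-16, -1*2=-2, -10*2=-20, -3*2=-6 -> [-16, -16, -2, -20, -6]

Answer: -16 -16 -2 -20 -6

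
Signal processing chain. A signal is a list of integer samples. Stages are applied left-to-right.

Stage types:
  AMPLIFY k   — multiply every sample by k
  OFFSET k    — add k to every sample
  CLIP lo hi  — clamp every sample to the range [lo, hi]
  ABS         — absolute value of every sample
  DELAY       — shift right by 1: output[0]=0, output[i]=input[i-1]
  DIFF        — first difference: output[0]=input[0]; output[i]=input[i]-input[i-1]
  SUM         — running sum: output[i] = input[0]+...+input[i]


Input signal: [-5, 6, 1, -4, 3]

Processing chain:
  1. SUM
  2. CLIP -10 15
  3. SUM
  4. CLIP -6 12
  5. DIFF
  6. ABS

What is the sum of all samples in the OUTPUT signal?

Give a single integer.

Input: [-5, 6, 1, -4, 3]
Stage 1 (SUM): sum[0..0]=-5, sum[0..1]=1, sum[0..2]=2, sum[0..3]=-2, sum[0..4]=1 -> [-5, 1, 2, -2, 1]
Stage 2 (CLIP -10 15): clip(-5,-10,15)=-5, clip(1,-10,15)=1, clip(2,-10,15)=2, clip(-2,-10,15)=-2, clip(1,-10,15)=1 -> [-5, 1, 2, -2, 1]
Stage 3 (SUM): sum[0..0]=-5, sum[0..1]=-4, sum[0..2]=-2, sum[0..3]=-4, sum[0..4]=-3 -> [-5, -4, -2, -4, -3]
Stage 4 (CLIP -6 12): clip(-5,-6,12)=-5, clip(-4,-6,12)=-4, clip(-2,-6,12)=-2, clip(-4,-6,12)=-4, clip(-3,-6,12)=-3 -> [-5, -4, -2, -4, -3]
Stage 5 (DIFF): s[0]=-5, -4--5=1, -2--4=2, -4--2=-2, -3--4=1 -> [-5, 1, 2, -2, 1]
Stage 6 (ABS): |-5|=5, |1|=1, |2|=2, |-2|=2, |1|=1 -> [5, 1, 2, 2, 1]
Output sum: 11

Answer: 11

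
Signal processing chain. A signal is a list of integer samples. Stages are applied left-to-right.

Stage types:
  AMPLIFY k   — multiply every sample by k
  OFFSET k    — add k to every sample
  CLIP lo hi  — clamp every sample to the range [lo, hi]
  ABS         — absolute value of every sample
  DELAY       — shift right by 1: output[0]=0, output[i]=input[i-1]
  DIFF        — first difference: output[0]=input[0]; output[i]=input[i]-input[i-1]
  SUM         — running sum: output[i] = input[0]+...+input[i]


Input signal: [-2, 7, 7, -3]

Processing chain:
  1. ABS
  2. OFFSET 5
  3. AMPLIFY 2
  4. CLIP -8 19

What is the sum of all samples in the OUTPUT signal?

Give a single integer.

Input: [-2, 7, 7, -3]
Stage 1 (ABS): |-2|=2, |7|=7, |7|=7, |-3|=3 -> [2, 7, 7, 3]
Stage 2 (OFFSET 5): 2+5=7, 7+5=12, 7+5=12, 3+5=8 -> [7, 12, 12, 8]
Stage 3 (AMPLIFY 2): 7*2=14, 12*2=24, 12*2=24, 8*2=16 -> [14, 24, 24, 16]
Stage 4 (CLIP -8 19): clip(14,-8,19)=14, clip(24,-8,19)=19, clip(24,-8,19)=19, clip(16,-8,19)=16 -> [14, 19, 19, 16]
Output sum: 68

Answer: 68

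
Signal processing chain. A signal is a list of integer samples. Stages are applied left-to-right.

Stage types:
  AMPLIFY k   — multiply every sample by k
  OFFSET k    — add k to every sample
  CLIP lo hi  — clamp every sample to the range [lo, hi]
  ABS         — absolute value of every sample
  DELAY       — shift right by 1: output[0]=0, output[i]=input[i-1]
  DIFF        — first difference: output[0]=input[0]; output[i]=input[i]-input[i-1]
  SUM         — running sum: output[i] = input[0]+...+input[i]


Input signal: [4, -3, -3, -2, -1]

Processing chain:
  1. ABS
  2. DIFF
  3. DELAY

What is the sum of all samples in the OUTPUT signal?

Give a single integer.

Input: [4, -3, -3, -2, -1]
Stage 1 (ABS): |4|=4, |-3|=3, |-3|=3, |-2|=2, |-1|=1 -> [4, 3, 3, 2, 1]
Stage 2 (DIFF): s[0]=4, 3-4=-1, 3-3=0, 2-3=-1, 1-2=-1 -> [4, -1, 0, -1, -1]
Stage 3 (DELAY): [0, 4, -1, 0, -1] = [0, 4, -1, 0, -1] -> [0, 4, -1, 0, -1]
Output sum: 2

Answer: 2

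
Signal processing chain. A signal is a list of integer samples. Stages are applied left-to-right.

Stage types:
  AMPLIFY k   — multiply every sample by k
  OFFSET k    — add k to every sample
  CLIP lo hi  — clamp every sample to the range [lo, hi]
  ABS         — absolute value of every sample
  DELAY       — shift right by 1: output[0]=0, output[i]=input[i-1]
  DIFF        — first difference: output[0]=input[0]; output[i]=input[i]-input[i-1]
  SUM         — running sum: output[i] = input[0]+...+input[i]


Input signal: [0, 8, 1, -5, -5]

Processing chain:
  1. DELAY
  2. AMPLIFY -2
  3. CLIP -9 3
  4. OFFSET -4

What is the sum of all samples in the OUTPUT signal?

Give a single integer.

Input: [0, 8, 1, -5, -5]
Stage 1 (DELAY): [0, 0, 8, 1, -5] = [0, 0, 8, 1, -5] -> [0, 0, 8, 1, -5]
Stage 2 (AMPLIFY -2): 0*-2=0, 0*-2=0, 8*-2=-16, 1*-2=-2, -5*-2=10 -> [0, 0, -16, -2, 10]
Stage 3 (CLIP -9 3): clip(0,-9,3)=0, clip(0,-9,3)=0, clip(-16,-9,3)=-9, clip(-2,-9,3)=-2, clip(10,-9,3)=3 -> [0, 0, -9, -2, 3]
Stage 4 (OFFSET -4): 0+-4=-4, 0+-4=-4, -9+-4=-13, -2+-4=-6, 3+-4=-1 -> [-4, -4, -13, -6, -1]
Output sum: -28

Answer: -28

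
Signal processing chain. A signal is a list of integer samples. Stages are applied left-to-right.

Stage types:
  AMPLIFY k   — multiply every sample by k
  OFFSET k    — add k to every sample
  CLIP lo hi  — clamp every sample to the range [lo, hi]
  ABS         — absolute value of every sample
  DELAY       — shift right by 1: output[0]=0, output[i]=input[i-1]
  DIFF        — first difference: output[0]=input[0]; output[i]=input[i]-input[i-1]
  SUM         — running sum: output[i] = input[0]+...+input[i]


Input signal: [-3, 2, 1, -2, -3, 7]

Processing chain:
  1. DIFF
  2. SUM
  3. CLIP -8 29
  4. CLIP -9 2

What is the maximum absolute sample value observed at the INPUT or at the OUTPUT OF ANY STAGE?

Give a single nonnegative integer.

Answer: 10

Derivation:
Input: [-3, 2, 1, -2, -3, 7] (max |s|=7)
Stage 1 (DIFF): s[0]=-3, 2--3=5, 1-2=-1, -2-1=-3, -3--2=-1, 7--3=10 -> [-3, 5, -1, -3, -1, 10] (max |s|=10)
Stage 2 (SUM): sum[0..0]=-3, sum[0..1]=2, sum[0..2]=1, sum[0..3]=-2, sum[0..4]=-3, sum[0..5]=7 -> [-3, 2, 1, -2, -3, 7] (max |s|=7)
Stage 3 (CLIP -8 29): clip(-3,-8,29)=-3, clip(2,-8,29)=2, clip(1,-8,29)=1, clip(-2,-8,29)=-2, clip(-3,-8,29)=-3, clip(7,-8,29)=7 -> [-3, 2, 1, -2, -3, 7] (max |s|=7)
Stage 4 (CLIP -9 2): clip(-3,-9,2)=-3, clip(2,-9,2)=2, clip(1,-9,2)=1, clip(-2,-9,2)=-2, clip(-3,-9,2)=-3, clip(7,-9,2)=2 -> [-3, 2, 1, -2, -3, 2] (max |s|=3)
Overall max amplitude: 10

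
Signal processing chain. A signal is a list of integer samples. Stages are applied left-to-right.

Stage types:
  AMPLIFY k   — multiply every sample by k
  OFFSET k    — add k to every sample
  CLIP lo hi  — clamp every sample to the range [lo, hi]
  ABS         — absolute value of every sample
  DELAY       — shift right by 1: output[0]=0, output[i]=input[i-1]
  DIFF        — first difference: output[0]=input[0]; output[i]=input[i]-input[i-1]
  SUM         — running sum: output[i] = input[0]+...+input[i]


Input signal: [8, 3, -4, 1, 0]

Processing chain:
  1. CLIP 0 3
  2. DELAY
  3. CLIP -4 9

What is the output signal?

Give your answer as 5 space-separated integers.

Answer: 0 3 3 0 1

Derivation:
Input: [8, 3, -4, 1, 0]
Stage 1 (CLIP 0 3): clip(8,0,3)=3, clip(3,0,3)=3, clip(-4,0,3)=0, clip(1,0,3)=1, clip(0,0,3)=0 -> [3, 3, 0, 1, 0]
Stage 2 (DELAY): [0, 3, 3, 0, 1] = [0, 3, 3, 0, 1] -> [0, 3, 3, 0, 1]
Stage 3 (CLIP -4 9): clip(0,-4,9)=0, clip(3,-4,9)=3, clip(3,-4,9)=3, clip(0,-4,9)=0, clip(1,-4,9)=1 -> [0, 3, 3, 0, 1]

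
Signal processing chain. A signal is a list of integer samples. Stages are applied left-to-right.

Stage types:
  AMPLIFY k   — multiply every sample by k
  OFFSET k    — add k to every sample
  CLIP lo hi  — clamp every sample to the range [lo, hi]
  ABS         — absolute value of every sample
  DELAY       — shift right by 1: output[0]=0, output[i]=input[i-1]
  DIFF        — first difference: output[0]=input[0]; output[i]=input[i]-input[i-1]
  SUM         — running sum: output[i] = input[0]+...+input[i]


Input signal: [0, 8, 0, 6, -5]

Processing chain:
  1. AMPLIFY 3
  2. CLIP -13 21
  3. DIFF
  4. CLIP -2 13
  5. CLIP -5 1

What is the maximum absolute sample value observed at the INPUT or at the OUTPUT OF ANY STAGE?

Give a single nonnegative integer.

Answer: 31

Derivation:
Input: [0, 8, 0, 6, -5] (max |s|=8)
Stage 1 (AMPLIFY 3): 0*3=0, 8*3=24, 0*3=0, 6*3=18, -5*3=-15 -> [0, 24, 0, 18, -15] (max |s|=24)
Stage 2 (CLIP -13 21): clip(0,-13,21)=0, clip(24,-13,21)=21, clip(0,-13,21)=0, clip(18,-13,21)=18, clip(-15,-13,21)=-13 -> [0, 21, 0, 18, -13] (max |s|=21)
Stage 3 (DIFF): s[0]=0, 21-0=21, 0-21=-21, 18-0=18, -13-18=-31 -> [0, 21, -21, 18, -31] (max |s|=31)
Stage 4 (CLIP -2 13): clip(0,-2,13)=0, clip(21,-2,13)=13, clip(-21,-2,13)=-2, clip(18,-2,13)=13, clip(-31,-2,13)=-2 -> [0, 13, -2, 13, -2] (max |s|=13)
Stage 5 (CLIP -5 1): clip(0,-5,1)=0, clip(13,-5,1)=1, clip(-2,-5,1)=-2, clip(13,-5,1)=1, clip(-2,-5,1)=-2 -> [0, 1, -2, 1, -2] (max |s|=2)
Overall max amplitude: 31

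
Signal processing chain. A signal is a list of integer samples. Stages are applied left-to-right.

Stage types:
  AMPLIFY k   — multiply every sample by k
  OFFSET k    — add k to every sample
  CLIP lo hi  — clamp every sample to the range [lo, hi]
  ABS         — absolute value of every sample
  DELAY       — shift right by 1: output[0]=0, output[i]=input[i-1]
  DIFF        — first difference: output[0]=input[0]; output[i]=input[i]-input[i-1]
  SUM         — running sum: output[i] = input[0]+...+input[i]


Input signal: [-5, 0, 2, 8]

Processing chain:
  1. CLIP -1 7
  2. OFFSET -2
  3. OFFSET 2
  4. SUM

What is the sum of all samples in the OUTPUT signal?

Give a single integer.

Answer: 7

Derivation:
Input: [-5, 0, 2, 8]
Stage 1 (CLIP -1 7): clip(-5,-1,7)=-1, clip(0,-1,7)=0, clip(2,-1,7)=2, clip(8,-1,7)=7 -> [-1, 0, 2, 7]
Stage 2 (OFFSET -2): -1+-2=-3, 0+-2=-2, 2+-2=0, 7+-2=5 -> [-3, -2, 0, 5]
Stage 3 (OFFSET 2): -3+2=-1, -2+2=0, 0+2=2, 5+2=7 -> [-1, 0, 2, 7]
Stage 4 (SUM): sum[0..0]=-1, sum[0..1]=-1, sum[0..2]=1, sum[0..3]=8 -> [-1, -1, 1, 8]
Output sum: 7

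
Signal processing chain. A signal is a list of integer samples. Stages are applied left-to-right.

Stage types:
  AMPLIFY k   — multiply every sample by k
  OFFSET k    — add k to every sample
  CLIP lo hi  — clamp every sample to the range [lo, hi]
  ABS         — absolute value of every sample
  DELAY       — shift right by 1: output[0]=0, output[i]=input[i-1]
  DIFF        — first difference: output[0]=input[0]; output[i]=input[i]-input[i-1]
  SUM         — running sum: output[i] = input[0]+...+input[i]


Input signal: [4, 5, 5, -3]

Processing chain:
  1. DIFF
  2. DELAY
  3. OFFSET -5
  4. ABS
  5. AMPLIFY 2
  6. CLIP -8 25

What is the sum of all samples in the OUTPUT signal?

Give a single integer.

Answer: 30

Derivation:
Input: [4, 5, 5, -3]
Stage 1 (DIFF): s[0]=4, 5-4=1, 5-5=0, -3-5=-8 -> [4, 1, 0, -8]
Stage 2 (DELAY): [0, 4, 1, 0] = [0, 4, 1, 0] -> [0, 4, 1, 0]
Stage 3 (OFFSET -5): 0+-5=-5, 4+-5=-1, 1+-5=-4, 0+-5=-5 -> [-5, -1, -4, -5]
Stage 4 (ABS): |-5|=5, |-1|=1, |-4|=4, |-5|=5 -> [5, 1, 4, 5]
Stage 5 (AMPLIFY 2): 5*2=10, 1*2=2, 4*2=8, 5*2=10 -> [10, 2, 8, 10]
Stage 6 (CLIP -8 25): clip(10,-8,25)=10, clip(2,-8,25)=2, clip(8,-8,25)=8, clip(10,-8,25)=10 -> [10, 2, 8, 10]
Output sum: 30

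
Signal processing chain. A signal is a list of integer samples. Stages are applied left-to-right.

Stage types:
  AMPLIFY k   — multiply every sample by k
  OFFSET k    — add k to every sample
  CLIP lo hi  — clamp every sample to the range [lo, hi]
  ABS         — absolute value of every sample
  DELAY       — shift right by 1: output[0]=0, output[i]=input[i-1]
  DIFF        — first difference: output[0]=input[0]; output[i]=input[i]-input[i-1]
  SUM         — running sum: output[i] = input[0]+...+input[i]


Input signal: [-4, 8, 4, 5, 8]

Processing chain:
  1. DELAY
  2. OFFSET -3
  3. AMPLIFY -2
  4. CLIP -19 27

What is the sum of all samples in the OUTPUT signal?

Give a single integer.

Answer: 4

Derivation:
Input: [-4, 8, 4, 5, 8]
Stage 1 (DELAY): [0, -4, 8, 4, 5] = [0, -4, 8, 4, 5] -> [0, -4, 8, 4, 5]
Stage 2 (OFFSET -3): 0+-3=-3, -4+-3=-7, 8+-3=5, 4+-3=1, 5+-3=2 -> [-3, -7, 5, 1, 2]
Stage 3 (AMPLIFY -2): -3*-2=6, -7*-2=14, 5*-2=-10, 1*-2=-2, 2*-2=-4 -> [6, 14, -10, -2, -4]
Stage 4 (CLIP -19 27): clip(6,-19,27)=6, clip(14,-19,27)=14, clip(-10,-19,27)=-10, clip(-2,-19,27)=-2, clip(-4,-19,27)=-4 -> [6, 14, -10, -2, -4]
Output sum: 4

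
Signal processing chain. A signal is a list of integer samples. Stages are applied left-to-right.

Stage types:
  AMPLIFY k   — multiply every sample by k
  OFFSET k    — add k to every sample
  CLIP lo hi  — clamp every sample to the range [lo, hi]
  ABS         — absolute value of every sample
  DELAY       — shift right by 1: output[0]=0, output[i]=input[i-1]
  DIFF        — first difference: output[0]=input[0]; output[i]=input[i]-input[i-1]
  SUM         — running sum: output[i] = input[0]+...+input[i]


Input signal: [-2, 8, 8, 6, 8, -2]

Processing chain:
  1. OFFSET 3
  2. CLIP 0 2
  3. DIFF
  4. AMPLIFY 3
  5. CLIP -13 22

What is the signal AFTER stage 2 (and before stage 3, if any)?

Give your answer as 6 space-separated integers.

Input: [-2, 8, 8, 6, 8, -2]
Stage 1 (OFFSET 3): -2+3=1, 8+3=11, 8+3=11, 6+3=9, 8+3=11, -2+3=1 -> [1, 11, 11, 9, 11, 1]
Stage 2 (CLIP 0 2): clip(1,0,2)=1, clip(11,0,2)=2, clip(11,0,2)=2, clip(9,0,2)=2, clip(11,0,2)=2, clip(1,0,2)=1 -> [1, 2, 2, 2, 2, 1]

Answer: 1 2 2 2 2 1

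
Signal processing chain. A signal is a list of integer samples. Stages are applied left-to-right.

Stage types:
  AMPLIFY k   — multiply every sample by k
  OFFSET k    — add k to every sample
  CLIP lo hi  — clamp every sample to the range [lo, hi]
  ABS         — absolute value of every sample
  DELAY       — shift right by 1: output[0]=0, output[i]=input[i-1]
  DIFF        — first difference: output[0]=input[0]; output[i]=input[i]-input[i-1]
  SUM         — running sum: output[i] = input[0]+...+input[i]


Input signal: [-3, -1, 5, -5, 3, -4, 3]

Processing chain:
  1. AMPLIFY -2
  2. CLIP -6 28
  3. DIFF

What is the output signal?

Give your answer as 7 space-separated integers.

Answer: 6 -4 -8 16 -16 14 -14

Derivation:
Input: [-3, -1, 5, -5, 3, -4, 3]
Stage 1 (AMPLIFY -2): -3*-2=6, -1*-2=2, 5*-2=-10, -5*-2=10, 3*-2=-6, -4*-2=8, 3*-2=-6 -> [6, 2, -10, 10, -6, 8, -6]
Stage 2 (CLIP -6 28): clip(6,-6,28)=6, clip(2,-6,28)=2, clip(-10,-6,28)=-6, clip(10,-6,28)=10, clip(-6,-6,28)=-6, clip(8,-6,28)=8, clip(-6,-6,28)=-6 -> [6, 2, -6, 10, -6, 8, -6]
Stage 3 (DIFF): s[0]=6, 2-6=-4, -6-2=-8, 10--6=16, -6-10=-16, 8--6=14, -6-8=-14 -> [6, -4, -8, 16, -16, 14, -14]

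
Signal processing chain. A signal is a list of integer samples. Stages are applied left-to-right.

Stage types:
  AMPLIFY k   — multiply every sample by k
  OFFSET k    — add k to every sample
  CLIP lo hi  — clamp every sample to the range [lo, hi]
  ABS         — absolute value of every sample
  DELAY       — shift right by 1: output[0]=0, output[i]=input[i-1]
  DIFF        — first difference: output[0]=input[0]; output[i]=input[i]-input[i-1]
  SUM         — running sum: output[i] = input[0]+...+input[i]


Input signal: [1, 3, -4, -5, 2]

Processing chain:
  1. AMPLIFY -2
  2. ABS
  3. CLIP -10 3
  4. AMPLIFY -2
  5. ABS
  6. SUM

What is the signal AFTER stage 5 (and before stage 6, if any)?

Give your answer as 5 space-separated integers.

Answer: 4 6 6 6 6

Derivation:
Input: [1, 3, -4, -5, 2]
Stage 1 (AMPLIFY -2): 1*-2=-2, 3*-2=-6, -4*-2=8, -5*-2=10, 2*-2=-4 -> [-2, -6, 8, 10, -4]
Stage 2 (ABS): |-2|=2, |-6|=6, |8|=8, |10|=10, |-4|=4 -> [2, 6, 8, 10, 4]
Stage 3 (CLIP -10 3): clip(2,-10,3)=2, clip(6,-10,3)=3, clip(8,-10,3)=3, clip(10,-10,3)=3, clip(4,-10,3)=3 -> [2, 3, 3, 3, 3]
Stage 4 (AMPLIFY -2): 2*-2=-4, 3*-2=-6, 3*-2=-6, 3*-2=-6, 3*-2=-6 -> [-4, -6, -6, -6, -6]
Stage 5 (ABS): |-4|=4, |-6|=6, |-6|=6, |-6|=6, |-6|=6 -> [4, 6, 6, 6, 6]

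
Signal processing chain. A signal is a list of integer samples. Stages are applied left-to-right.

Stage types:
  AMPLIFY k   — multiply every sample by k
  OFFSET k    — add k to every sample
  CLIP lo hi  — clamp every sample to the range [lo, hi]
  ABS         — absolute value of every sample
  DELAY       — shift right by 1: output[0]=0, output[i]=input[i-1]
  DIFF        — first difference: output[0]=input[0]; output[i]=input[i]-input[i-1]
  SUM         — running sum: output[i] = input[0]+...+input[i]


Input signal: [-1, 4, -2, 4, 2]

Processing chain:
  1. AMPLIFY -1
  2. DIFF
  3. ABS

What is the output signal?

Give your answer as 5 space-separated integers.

Input: [-1, 4, -2, 4, 2]
Stage 1 (AMPLIFY -1): -1*-1=1, 4*-1=-4, -2*-1=2, 4*-1=-4, 2*-1=-2 -> [1, -4, 2, -4, -2]
Stage 2 (DIFF): s[0]=1, -4-1=-5, 2--4=6, -4-2=-6, -2--4=2 -> [1, -5, 6, -6, 2]
Stage 3 (ABS): |1|=1, |-5|=5, |6|=6, |-6|=6, |2|=2 -> [1, 5, 6, 6, 2]

Answer: 1 5 6 6 2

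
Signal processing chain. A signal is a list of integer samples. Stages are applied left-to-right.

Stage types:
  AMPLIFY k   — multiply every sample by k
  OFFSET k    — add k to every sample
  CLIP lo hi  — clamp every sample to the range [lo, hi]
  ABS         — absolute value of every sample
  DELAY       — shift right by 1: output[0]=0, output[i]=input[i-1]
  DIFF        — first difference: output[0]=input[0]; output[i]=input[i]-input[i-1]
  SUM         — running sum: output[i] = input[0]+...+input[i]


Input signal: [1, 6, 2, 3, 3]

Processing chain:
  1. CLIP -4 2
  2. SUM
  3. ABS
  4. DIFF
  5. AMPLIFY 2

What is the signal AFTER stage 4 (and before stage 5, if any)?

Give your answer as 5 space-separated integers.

Answer: 1 2 2 2 2

Derivation:
Input: [1, 6, 2, 3, 3]
Stage 1 (CLIP -4 2): clip(1,-4,2)=1, clip(6,-4,2)=2, clip(2,-4,2)=2, clip(3,-4,2)=2, clip(3,-4,2)=2 -> [1, 2, 2, 2, 2]
Stage 2 (SUM): sum[0..0]=1, sum[0..1]=3, sum[0..2]=5, sum[0..3]=7, sum[0..4]=9 -> [1, 3, 5, 7, 9]
Stage 3 (ABS): |1|=1, |3|=3, |5|=5, |7|=7, |9|=9 -> [1, 3, 5, 7, 9]
Stage 4 (DIFF): s[0]=1, 3-1=2, 5-3=2, 7-5=2, 9-7=2 -> [1, 2, 2, 2, 2]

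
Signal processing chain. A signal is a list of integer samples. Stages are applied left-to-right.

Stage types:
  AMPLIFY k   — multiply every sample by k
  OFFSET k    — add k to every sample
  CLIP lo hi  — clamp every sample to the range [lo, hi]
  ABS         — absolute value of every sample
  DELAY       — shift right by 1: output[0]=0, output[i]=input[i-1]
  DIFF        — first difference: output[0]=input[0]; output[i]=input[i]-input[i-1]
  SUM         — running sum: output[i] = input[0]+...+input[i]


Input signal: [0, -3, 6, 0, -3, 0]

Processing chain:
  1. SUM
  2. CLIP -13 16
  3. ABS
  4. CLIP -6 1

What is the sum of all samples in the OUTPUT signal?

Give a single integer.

Answer: 3

Derivation:
Input: [0, -3, 6, 0, -3, 0]
Stage 1 (SUM): sum[0..0]=0, sum[0..1]=-3, sum[0..2]=3, sum[0..3]=3, sum[0..4]=0, sum[0..5]=0 -> [0, -3, 3, 3, 0, 0]
Stage 2 (CLIP -13 16): clip(0,-13,16)=0, clip(-3,-13,16)=-3, clip(3,-13,16)=3, clip(3,-13,16)=3, clip(0,-13,16)=0, clip(0,-13,16)=0 -> [0, -3, 3, 3, 0, 0]
Stage 3 (ABS): |0|=0, |-3|=3, |3|=3, |3|=3, |0|=0, |0|=0 -> [0, 3, 3, 3, 0, 0]
Stage 4 (CLIP -6 1): clip(0,-6,1)=0, clip(3,-6,1)=1, clip(3,-6,1)=1, clip(3,-6,1)=1, clip(0,-6,1)=0, clip(0,-6,1)=0 -> [0, 1, 1, 1, 0, 0]
Output sum: 3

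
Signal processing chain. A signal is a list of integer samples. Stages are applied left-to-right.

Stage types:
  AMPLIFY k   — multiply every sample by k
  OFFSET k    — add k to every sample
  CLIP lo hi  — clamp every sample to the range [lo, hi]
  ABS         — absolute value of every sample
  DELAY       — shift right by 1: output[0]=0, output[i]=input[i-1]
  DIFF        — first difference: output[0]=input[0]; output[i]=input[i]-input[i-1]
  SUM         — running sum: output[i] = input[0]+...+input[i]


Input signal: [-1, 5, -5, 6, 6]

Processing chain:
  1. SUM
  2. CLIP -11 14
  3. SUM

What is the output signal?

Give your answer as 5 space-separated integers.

Input: [-1, 5, -5, 6, 6]
Stage 1 (SUM): sum[0..0]=-1, sum[0..1]=4, sum[0..2]=-1, sum[0..3]=5, sum[0..4]=11 -> [-1, 4, -1, 5, 11]
Stage 2 (CLIP -11 14): clip(-1,-11,14)=-1, clip(4,-11,14)=4, clip(-1,-11,14)=-1, clip(5,-11,14)=5, clip(11,-11,14)=11 -> [-1, 4, -1, 5, 11]
Stage 3 (SUM): sum[0..0]=-1, sum[0..1]=3, sum[0..2]=2, sum[0..3]=7, sum[0..4]=18 -> [-1, 3, 2, 7, 18]

Answer: -1 3 2 7 18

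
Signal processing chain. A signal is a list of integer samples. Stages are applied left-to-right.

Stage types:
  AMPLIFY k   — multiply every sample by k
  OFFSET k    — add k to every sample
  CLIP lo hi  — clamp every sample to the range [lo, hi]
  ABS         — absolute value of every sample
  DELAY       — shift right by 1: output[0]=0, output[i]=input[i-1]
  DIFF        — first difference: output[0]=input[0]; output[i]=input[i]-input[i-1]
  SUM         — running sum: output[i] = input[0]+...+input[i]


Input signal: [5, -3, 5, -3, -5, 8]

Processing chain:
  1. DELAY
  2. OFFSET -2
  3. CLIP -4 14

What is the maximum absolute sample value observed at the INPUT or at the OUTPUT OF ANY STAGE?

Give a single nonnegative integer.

Input: [5, -3, 5, -3, -5, 8] (max |s|=8)
Stage 1 (DELAY): [0, 5, -3, 5, -3, -5] = [0, 5, -3, 5, -3, -5] -> [0, 5, -3, 5, -3, -5] (max |s|=5)
Stage 2 (OFFSET -2): 0+-2=-2, 5+-2=3, -3+-2=-5, 5+-2=3, -3+-2=-5, -5+-2=-7 -> [-2, 3, -5, 3, -5, -7] (max |s|=7)
Stage 3 (CLIP -4 14): clip(-2,-4,14)=-2, clip(3,-4,14)=3, clip(-5,-4,14)=-4, clip(3,-4,14)=3, clip(-5,-4,14)=-4, clip(-7,-4,14)=-4 -> [-2, 3, -4, 3, -4, -4] (max |s|=4)
Overall max amplitude: 8

Answer: 8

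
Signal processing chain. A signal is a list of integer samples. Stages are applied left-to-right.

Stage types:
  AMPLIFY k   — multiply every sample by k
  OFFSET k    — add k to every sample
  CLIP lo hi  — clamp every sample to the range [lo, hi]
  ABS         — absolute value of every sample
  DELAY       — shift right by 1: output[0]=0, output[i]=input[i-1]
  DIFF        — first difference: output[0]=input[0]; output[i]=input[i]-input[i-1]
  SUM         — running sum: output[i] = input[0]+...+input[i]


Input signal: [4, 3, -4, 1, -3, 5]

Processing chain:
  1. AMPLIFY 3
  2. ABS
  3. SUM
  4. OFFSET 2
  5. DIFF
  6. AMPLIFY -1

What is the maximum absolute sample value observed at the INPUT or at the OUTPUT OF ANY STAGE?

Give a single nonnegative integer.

Input: [4, 3, -4, 1, -3, 5] (max |s|=5)
Stage 1 (AMPLIFY 3): 4*3=12, 3*3=9, -4*3=-12, 1*3=3, -3*3=-9, 5*3=15 -> [12, 9, -12, 3, -9, 15] (max |s|=15)
Stage 2 (ABS): |12|=12, |9|=9, |-12|=12, |3|=3, |-9|=9, |15|=15 -> [12, 9, 12, 3, 9, 15] (max |s|=15)
Stage 3 (SUM): sum[0..0]=12, sum[0..1]=21, sum[0..2]=33, sum[0..3]=36, sum[0..4]=45, sum[0..5]=60 -> [12, 21, 33, 36, 45, 60] (max |s|=60)
Stage 4 (OFFSET 2): 12+2=14, 21+2=23, 33+2=35, 36+2=38, 45+2=47, 60+2=62 -> [14, 23, 35, 38, 47, 62] (max |s|=62)
Stage 5 (DIFF): s[0]=14, 23-14=9, 35-23=12, 38-35=3, 47-38=9, 62-47=15 -> [14, 9, 12, 3, 9, 15] (max |s|=15)
Stage 6 (AMPLIFY -1): 14*-1=-14, 9*-1=-9, 12*-1=-12, 3*-1=-3, 9*-1=-9, 15*-1=-15 -> [-14, -9, -12, -3, -9, -15] (max |s|=15)
Overall max amplitude: 62

Answer: 62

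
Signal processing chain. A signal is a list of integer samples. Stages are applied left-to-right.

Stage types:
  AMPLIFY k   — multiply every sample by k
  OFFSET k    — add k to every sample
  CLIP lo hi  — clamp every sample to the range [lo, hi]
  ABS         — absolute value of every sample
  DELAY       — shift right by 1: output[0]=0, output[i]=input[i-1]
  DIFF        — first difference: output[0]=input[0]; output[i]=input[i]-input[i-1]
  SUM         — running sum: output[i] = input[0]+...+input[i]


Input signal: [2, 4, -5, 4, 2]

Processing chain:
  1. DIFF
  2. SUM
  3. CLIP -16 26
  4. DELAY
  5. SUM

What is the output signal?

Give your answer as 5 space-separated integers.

Answer: 0 2 6 1 5

Derivation:
Input: [2, 4, -5, 4, 2]
Stage 1 (DIFF): s[0]=2, 4-2=2, -5-4=-9, 4--5=9, 2-4=-2 -> [2, 2, -9, 9, -2]
Stage 2 (SUM): sum[0..0]=2, sum[0..1]=4, sum[0..2]=-5, sum[0..3]=4, sum[0..4]=2 -> [2, 4, -5, 4, 2]
Stage 3 (CLIP -16 26): clip(2,-16,26)=2, clip(4,-16,26)=4, clip(-5,-16,26)=-5, clip(4,-16,26)=4, clip(2,-16,26)=2 -> [2, 4, -5, 4, 2]
Stage 4 (DELAY): [0, 2, 4, -5, 4] = [0, 2, 4, -5, 4] -> [0, 2, 4, -5, 4]
Stage 5 (SUM): sum[0..0]=0, sum[0..1]=2, sum[0..2]=6, sum[0..3]=1, sum[0..4]=5 -> [0, 2, 6, 1, 5]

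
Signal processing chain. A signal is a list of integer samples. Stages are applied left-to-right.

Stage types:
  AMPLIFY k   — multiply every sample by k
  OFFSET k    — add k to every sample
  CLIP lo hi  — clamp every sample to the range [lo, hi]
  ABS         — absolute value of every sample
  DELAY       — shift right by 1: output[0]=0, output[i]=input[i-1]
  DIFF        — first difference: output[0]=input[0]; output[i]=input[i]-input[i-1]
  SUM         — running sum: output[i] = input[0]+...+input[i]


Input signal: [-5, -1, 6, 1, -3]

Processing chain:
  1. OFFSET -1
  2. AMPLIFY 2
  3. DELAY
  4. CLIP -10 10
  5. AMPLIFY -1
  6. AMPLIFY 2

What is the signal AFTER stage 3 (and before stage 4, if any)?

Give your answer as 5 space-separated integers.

Input: [-5, -1, 6, 1, -3]
Stage 1 (OFFSET -1): -5+-1=-6, -1+-1=-2, 6+-1=5, 1+-1=0, -3+-1=-4 -> [-6, -2, 5, 0, -4]
Stage 2 (AMPLIFY 2): -6*2=-12, -2*2=-4, 5*2=10, 0*2=0, -4*2=-8 -> [-12, -4, 10, 0, -8]
Stage 3 (DELAY): [0, -12, -4, 10, 0] = [0, -12, -4, 10, 0] -> [0, -12, -4, 10, 0]

Answer: 0 -12 -4 10 0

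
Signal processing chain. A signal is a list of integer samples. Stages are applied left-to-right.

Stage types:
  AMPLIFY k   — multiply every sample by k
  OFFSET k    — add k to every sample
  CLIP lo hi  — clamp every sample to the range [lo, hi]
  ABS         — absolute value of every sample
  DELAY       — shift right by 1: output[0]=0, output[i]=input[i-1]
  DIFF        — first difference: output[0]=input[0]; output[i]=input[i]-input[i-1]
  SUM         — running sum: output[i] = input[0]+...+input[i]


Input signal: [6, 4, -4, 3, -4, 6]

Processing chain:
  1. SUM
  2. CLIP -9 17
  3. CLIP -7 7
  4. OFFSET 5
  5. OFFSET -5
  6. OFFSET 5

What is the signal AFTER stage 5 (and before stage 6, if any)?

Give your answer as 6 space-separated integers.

Input: [6, 4, -4, 3, -4, 6]
Stage 1 (SUM): sum[0..0]=6, sum[0..1]=10, sum[0..2]=6, sum[0..3]=9, sum[0..4]=5, sum[0..5]=11 -> [6, 10, 6, 9, 5, 11]
Stage 2 (CLIP -9 17): clip(6,-9,17)=6, clip(10,-9,17)=10, clip(6,-9,17)=6, clip(9,-9,17)=9, clip(5,-9,17)=5, clip(11,-9,17)=11 -> [6, 10, 6, 9, 5, 11]
Stage 3 (CLIP -7 7): clip(6,-7,7)=6, clip(10,-7,7)=7, clip(6,-7,7)=6, clip(9,-7,7)=7, clip(5,-7,7)=5, clip(11,-7,7)=7 -> [6, 7, 6, 7, 5, 7]
Stage 4 (OFFSET 5): 6+5=11, 7+5=12, 6+5=11, 7+5=12, 5+5=10, 7+5=12 -> [11, 12, 11, 12, 10, 12]
Stage 5 (OFFSET -5): 11+-5=6, 12+-5=7, 11+-5=6, 12+-5=7, 10+-5=5, 12+-5=7 -> [6, 7, 6, 7, 5, 7]

Answer: 6 7 6 7 5 7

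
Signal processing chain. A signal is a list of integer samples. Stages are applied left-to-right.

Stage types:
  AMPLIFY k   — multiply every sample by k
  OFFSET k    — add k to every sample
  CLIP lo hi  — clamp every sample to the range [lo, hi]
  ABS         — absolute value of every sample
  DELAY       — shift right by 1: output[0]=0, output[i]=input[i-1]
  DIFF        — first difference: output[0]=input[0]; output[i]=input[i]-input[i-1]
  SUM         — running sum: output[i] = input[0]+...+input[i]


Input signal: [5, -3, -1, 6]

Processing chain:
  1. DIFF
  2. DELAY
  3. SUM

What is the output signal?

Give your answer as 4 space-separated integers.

Input: [5, -3, -1, 6]
Stage 1 (DIFF): s[0]=5, -3-5=-8, -1--3=2, 6--1=7 -> [5, -8, 2, 7]
Stage 2 (DELAY): [0, 5, -8, 2] = [0, 5, -8, 2] -> [0, 5, -8, 2]
Stage 3 (SUM): sum[0..0]=0, sum[0..1]=5, sum[0..2]=-3, sum[0..3]=-1 -> [0, 5, -3, -1]

Answer: 0 5 -3 -1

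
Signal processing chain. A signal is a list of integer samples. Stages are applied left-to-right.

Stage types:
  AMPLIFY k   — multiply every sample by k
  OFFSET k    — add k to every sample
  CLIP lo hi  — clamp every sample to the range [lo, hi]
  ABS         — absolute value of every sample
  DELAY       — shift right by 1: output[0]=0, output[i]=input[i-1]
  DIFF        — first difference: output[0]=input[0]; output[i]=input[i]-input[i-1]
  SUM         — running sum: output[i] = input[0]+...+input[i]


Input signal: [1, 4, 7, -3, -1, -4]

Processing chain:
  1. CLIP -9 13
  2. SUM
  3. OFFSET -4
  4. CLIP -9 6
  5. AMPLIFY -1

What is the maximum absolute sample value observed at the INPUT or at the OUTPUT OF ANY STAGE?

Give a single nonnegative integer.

Input: [1, 4, 7, -3, -1, -4] (max |s|=7)
Stage 1 (CLIP -9 13): clip(1,-9,13)=1, clip(4,-9,13)=4, clip(7,-9,13)=7, clip(-3,-9,13)=-3, clip(-1,-9,13)=-1, clip(-4,-9,13)=-4 -> [1, 4, 7, -3, -1, -4] (max |s|=7)
Stage 2 (SUM): sum[0..0]=1, sum[0..1]=5, sum[0..2]=12, sum[0..3]=9, sum[0..4]=8, sum[0..5]=4 -> [1, 5, 12, 9, 8, 4] (max |s|=12)
Stage 3 (OFFSET -4): 1+-4=-3, 5+-4=1, 12+-4=8, 9+-4=5, 8+-4=4, 4+-4=0 -> [-3, 1, 8, 5, 4, 0] (max |s|=8)
Stage 4 (CLIP -9 6): clip(-3,-9,6)=-3, clip(1,-9,6)=1, clip(8,-9,6)=6, clip(5,-9,6)=5, clip(4,-9,6)=4, clip(0,-9,6)=0 -> [-3, 1, 6, 5, 4, 0] (max |s|=6)
Stage 5 (AMPLIFY -1): -3*-1=3, 1*-1=-1, 6*-1=-6, 5*-1=-5, 4*-1=-4, 0*-1=0 -> [3, -1, -6, -5, -4, 0] (max |s|=6)
Overall max amplitude: 12

Answer: 12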